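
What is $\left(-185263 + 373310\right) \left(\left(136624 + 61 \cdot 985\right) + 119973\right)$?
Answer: $59551100054$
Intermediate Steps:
$\left(-185263 + 373310\right) \left(\left(136624 + 61 \cdot 985\right) + 119973\right) = 188047 \left(\left(136624 + 60085\right) + 119973\right) = 188047 \left(196709 + 119973\right) = 188047 \cdot 316682 = 59551100054$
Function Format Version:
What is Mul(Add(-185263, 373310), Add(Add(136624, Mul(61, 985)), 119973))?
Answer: 59551100054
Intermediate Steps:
Mul(Add(-185263, 373310), Add(Add(136624, Mul(61, 985)), 119973)) = Mul(188047, Add(Add(136624, 60085), 119973)) = Mul(188047, Add(196709, 119973)) = Mul(188047, 316682) = 59551100054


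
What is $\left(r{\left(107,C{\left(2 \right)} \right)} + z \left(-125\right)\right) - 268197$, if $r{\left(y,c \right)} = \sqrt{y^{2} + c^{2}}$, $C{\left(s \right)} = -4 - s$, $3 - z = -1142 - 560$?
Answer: $-481322 + \sqrt{11485} \approx -4.8122 \cdot 10^{5}$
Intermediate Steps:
$z = 1705$ ($z = 3 - \left(-1142 - 560\right) = 3 - -1702 = 3 + 1702 = 1705$)
$r{\left(y,c \right)} = \sqrt{c^{2} + y^{2}}$
$\left(r{\left(107,C{\left(2 \right)} \right)} + z \left(-125\right)\right) - 268197 = \left(\sqrt{\left(-4 - 2\right)^{2} + 107^{2}} + 1705 \left(-125\right)\right) - 268197 = \left(\sqrt{\left(-4 - 2\right)^{2} + 11449} - 213125\right) - 268197 = \left(\sqrt{\left(-6\right)^{2} + 11449} - 213125\right) - 268197 = \left(\sqrt{36 + 11449} - 213125\right) - 268197 = \left(\sqrt{11485} - 213125\right) - 268197 = \left(-213125 + \sqrt{11485}\right) - 268197 = -481322 + \sqrt{11485}$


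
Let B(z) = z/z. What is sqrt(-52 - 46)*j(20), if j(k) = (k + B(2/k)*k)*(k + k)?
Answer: 11200*I*sqrt(2) ≈ 15839.0*I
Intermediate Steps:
B(z) = 1
j(k) = 4*k**2 (j(k) = (k + 1*k)*(k + k) = (k + k)*(2*k) = (2*k)*(2*k) = 4*k**2)
sqrt(-52 - 46)*j(20) = sqrt(-52 - 46)*(4*20**2) = sqrt(-98)*(4*400) = (7*I*sqrt(2))*1600 = 11200*I*sqrt(2)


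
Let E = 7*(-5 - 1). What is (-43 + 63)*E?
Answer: -840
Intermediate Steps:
E = -42 (E = 7*(-6) = -42)
(-43 + 63)*E = (-43 + 63)*(-42) = 20*(-42) = -840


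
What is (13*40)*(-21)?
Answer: -10920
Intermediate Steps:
(13*40)*(-21) = 520*(-21) = -10920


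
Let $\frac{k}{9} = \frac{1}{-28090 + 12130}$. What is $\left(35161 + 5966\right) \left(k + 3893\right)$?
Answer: $\frac{851771303139}{5320} \approx 1.6011 \cdot 10^{8}$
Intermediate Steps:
$k = - \frac{3}{5320}$ ($k = \frac{9}{-28090 + 12130} = \frac{9}{-15960} = 9 \left(- \frac{1}{15960}\right) = - \frac{3}{5320} \approx -0.00056391$)
$\left(35161 + 5966\right) \left(k + 3893\right) = \left(35161 + 5966\right) \left(- \frac{3}{5320} + 3893\right) = 41127 \cdot \frac{20710757}{5320} = \frac{851771303139}{5320}$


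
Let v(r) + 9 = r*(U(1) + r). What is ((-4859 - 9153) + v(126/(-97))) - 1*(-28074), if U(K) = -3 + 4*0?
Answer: 132277219/9409 ≈ 14059.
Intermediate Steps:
U(K) = -3 (U(K) = -3 + 0 = -3)
v(r) = -9 + r*(-3 + r)
((-4859 - 9153) + v(126/(-97))) - 1*(-28074) = ((-4859 - 9153) + (-9 + (126/(-97))² - 378/(-97))) - 1*(-28074) = (-14012 + (-9 + (126*(-1/97))² - 378*(-1)/97)) + 28074 = (-14012 + (-9 + (-126/97)² - 3*(-126/97))) + 28074 = (-14012 + (-9 + 15876/9409 + 378/97)) + 28074 = (-14012 - 32139/9409) + 28074 = -131871047/9409 + 28074 = 132277219/9409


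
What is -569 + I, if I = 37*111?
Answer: 3538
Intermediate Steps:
I = 4107
-569 + I = -569 + 4107 = 3538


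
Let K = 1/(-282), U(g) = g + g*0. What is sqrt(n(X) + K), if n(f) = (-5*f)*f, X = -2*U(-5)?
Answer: I*sqrt(39762282)/282 ≈ 22.361*I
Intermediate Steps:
U(g) = g (U(g) = g + 0 = g)
X = 10 (X = -2*(-5) = 10)
n(f) = -5*f**2
K = -1/282 ≈ -0.0035461
sqrt(n(X) + K) = sqrt(-5*10**2 - 1/282) = sqrt(-5*100 - 1/282) = sqrt(-500 - 1/282) = sqrt(-141001/282) = I*sqrt(39762282)/282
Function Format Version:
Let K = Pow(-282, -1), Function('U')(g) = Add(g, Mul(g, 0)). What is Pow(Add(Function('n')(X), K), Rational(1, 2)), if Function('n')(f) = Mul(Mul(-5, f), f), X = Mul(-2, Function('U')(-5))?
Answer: Mul(Rational(1, 282), I, Pow(39762282, Rational(1, 2))) ≈ Mul(22.361, I)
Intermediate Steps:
Function('U')(g) = g (Function('U')(g) = Add(g, 0) = g)
X = 10 (X = Mul(-2, -5) = 10)
Function('n')(f) = Mul(-5, Pow(f, 2))
K = Rational(-1, 282) ≈ -0.0035461
Pow(Add(Function('n')(X), K), Rational(1, 2)) = Pow(Add(Mul(-5, Pow(10, 2)), Rational(-1, 282)), Rational(1, 2)) = Pow(Add(Mul(-5, 100), Rational(-1, 282)), Rational(1, 2)) = Pow(Add(-500, Rational(-1, 282)), Rational(1, 2)) = Pow(Rational(-141001, 282), Rational(1, 2)) = Mul(Rational(1, 282), I, Pow(39762282, Rational(1, 2)))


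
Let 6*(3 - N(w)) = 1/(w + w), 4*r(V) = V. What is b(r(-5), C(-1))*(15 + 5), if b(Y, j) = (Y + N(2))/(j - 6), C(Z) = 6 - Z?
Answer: 205/6 ≈ 34.167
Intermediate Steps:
r(V) = V/4
N(w) = 3 - 1/(12*w) (N(w) = 3 - 1/(6*(w + w)) = 3 - 1/(2*w)/6 = 3 - 1/(12*w))
b(Y, j) = (71/24 + Y)/(-6 + j) (b(Y, j) = (Y + (3 - 1/12/2))/(j - 6) = (Y + (3 - 1/12*½))/(-6 + j) = (Y + (3 - 1/24))/(-6 + j) = (Y + 71/24)/(-6 + j) = (71/24 + Y)/(-6 + j))
b(r(-5), C(-1))*(15 + 5) = ((71/24 + (¼)*(-5))/(-6 + (6 - 1*(-1))))*(15 + 5) = ((71/24 - 5/4)/(-6 + (6 + 1)))*20 = ((41/24)/(-6 + 7))*20 = ((41/24)/1)*20 = (1*(41/24))*20 = (41/24)*20 = 205/6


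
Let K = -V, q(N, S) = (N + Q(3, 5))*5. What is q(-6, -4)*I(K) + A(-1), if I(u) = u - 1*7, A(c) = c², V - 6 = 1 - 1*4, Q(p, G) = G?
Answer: 51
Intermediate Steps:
V = 3 (V = 6 + (1 - 1*4) = 6 + (1 - 4) = 6 - 3 = 3)
q(N, S) = 25 + 5*N (q(N, S) = (N + 5)*5 = (5 + N)*5 = 25 + 5*N)
K = -3 (K = -1*3 = -3)
I(u) = -7 + u (I(u) = u - 7 = -7 + u)
q(-6, -4)*I(K) + A(-1) = (25 + 5*(-6))*(-7 - 3) + (-1)² = (25 - 30)*(-10) + 1 = -5*(-10) + 1 = 50 + 1 = 51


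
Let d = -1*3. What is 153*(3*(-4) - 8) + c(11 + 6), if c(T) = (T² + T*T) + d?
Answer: -2485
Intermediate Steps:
d = -3
c(T) = -3 + 2*T² (c(T) = (T² + T*T) - 3 = (T² + T²) - 3 = 2*T² - 3 = -3 + 2*T²)
153*(3*(-4) - 8) + c(11 + 6) = 153*(3*(-4) - 8) + (-3 + 2*(11 + 6)²) = 153*(-12 - 8) + (-3 + 2*17²) = 153*(-20) + (-3 + 2*289) = -3060 + (-3 + 578) = -3060 + 575 = -2485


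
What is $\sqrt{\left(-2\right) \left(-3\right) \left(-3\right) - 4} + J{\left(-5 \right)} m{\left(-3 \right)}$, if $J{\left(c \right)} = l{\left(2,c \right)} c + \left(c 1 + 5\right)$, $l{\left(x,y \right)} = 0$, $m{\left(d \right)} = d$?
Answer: $i \sqrt{22} \approx 4.6904 i$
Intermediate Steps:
$J{\left(c \right)} = 5 + c$ ($J{\left(c \right)} = 0 c + \left(c 1 + 5\right) = 0 + \left(c + 5\right) = 0 + \left(5 + c\right) = 5 + c$)
$\sqrt{\left(-2\right) \left(-3\right) \left(-3\right) - 4} + J{\left(-5 \right)} m{\left(-3 \right)} = \sqrt{\left(-2\right) \left(-3\right) \left(-3\right) - 4} + \left(5 - 5\right) \left(-3\right) = \sqrt{6 \left(-3\right) - 4} + 0 \left(-3\right) = \sqrt{-18 - 4} + 0 = \sqrt{-22} + 0 = i \sqrt{22} + 0 = i \sqrt{22}$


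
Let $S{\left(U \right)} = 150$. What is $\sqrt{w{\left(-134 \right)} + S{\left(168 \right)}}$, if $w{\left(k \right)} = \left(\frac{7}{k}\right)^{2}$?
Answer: $\frac{\sqrt{2693449}}{134} \approx 12.248$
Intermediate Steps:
$w{\left(k \right)} = \frac{49}{k^{2}}$
$\sqrt{w{\left(-134 \right)} + S{\left(168 \right)}} = \sqrt{\frac{49}{17956} + 150} = \sqrt{\frac{2693449}{17956}} = \frac{\sqrt{2693449}}{134}$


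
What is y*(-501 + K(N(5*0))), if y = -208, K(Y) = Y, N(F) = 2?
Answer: 103792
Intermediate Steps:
y*(-501 + K(N(5*0))) = -208*(-501 + 2) = -208*(-499) = 103792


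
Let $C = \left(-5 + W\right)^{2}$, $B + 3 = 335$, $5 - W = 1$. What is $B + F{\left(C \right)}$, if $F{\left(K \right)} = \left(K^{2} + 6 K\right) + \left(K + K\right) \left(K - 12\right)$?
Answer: $317$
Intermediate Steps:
$W = 4$ ($W = 5 - 1 = 4$)
$B = 332$ ($B = -3 + 335 = 332$)
$C = 1$ ($C = \left(-5 + 4\right)^{2} = \left(-1\right)^{2} = 1$)
$F{\left(K \right)} = K^{2} + 6 K + 2 K \left(-12 + K\right)$ ($F{\left(K \right)} = \left(K^{2} + 6 K\right) + 2 K \left(-12 + K\right) = K^{2} + 6 K + 2 K \left(-12 + K\right)$)
$B + F{\left(C \right)} = 332 + 3 \cdot 1 \left(-6 + 1\right) = 332 + 3 \cdot 1 \left(-5\right) = 332 - 15 = 317$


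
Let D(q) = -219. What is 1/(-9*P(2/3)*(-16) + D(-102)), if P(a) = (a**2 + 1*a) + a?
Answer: 1/37 ≈ 0.027027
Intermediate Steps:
P(a) = a**2 + 2*a (P(a) = (a**2 + a) + a = (a + a**2) + a = a**2 + 2*a)
1/(-9*P(2/3)*(-16) + D(-102)) = 1/(-9*2/3*(2 + 2/3)*(-16) - 219) = 1/(-9*2*(1/3)*(2 + 2*(1/3))*(-16) - 219) = 1/(-6*(2 + 2/3)*(-16) - 219) = 1/(-6*8/3*(-16) - 219) = 1/(-9*16/9*(-16) - 219) = 1/(-16*(-16) - 219) = 1/(256 - 219) = 1/37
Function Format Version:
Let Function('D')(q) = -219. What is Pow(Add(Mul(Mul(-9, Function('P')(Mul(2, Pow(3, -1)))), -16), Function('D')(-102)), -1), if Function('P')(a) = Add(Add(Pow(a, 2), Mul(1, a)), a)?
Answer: Rational(1, 37) ≈ 0.027027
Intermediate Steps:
Function('P')(a) = Add(Pow(a, 2), Mul(2, a)) (Function('P')(a) = Add(Add(Pow(a, 2), a), a) = Add(Add(a, Pow(a, 2)), a) = Add(Pow(a, 2), Mul(2, a)))
Pow(Add(Mul(Mul(-9, Function('P')(Mul(2, Pow(3, -1)))), -16), Function('D')(-102)), -1) = Pow(Add(Mul(Mul(-9, Mul(Mul(2, Pow(3, -1)), Add(2, Mul(2, Pow(3, -1))))), -16), -219), -1) = Pow(Add(Mul(Mul(-9, Mul(Mul(2, Rational(1, 3)), Add(2, Mul(2, Rational(1, 3))))), -16), -219), -1) = Pow(Add(Mul(Mul(-9, Mul(Rational(2, 3), Add(2, Rational(2, 3)))), -16), -219), -1) = Pow(Add(Mul(Mul(-9, Mul(Rational(2, 3), Rational(8, 3))), -16), -219), -1) = Pow(Add(Mul(Mul(-9, Rational(16, 9)), -16), -219), -1) = Pow(Add(Mul(-16, -16), -219), -1) = Pow(Add(256, -219), -1) = Pow(37, -1) = Rational(1, 37)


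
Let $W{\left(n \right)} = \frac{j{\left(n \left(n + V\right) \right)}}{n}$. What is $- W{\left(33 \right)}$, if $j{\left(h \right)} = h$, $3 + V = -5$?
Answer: $-25$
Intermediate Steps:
$V = -8$ ($V = -3 - 5 = -8$)
$W{\left(n \right)} = -8 + n$ ($W{\left(n \right)} = \frac{n \left(n - 8\right)}{n} = \frac{n \left(-8 + n\right)}{n} = -8 + n$)
$- W{\left(33 \right)} = - (-8 + 33) = \left(-1\right) 25 = -25$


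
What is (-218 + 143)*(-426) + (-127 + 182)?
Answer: 32005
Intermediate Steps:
(-218 + 143)*(-426) + (-127 + 182) = -75*(-426) + 55 = 31950 + 55 = 32005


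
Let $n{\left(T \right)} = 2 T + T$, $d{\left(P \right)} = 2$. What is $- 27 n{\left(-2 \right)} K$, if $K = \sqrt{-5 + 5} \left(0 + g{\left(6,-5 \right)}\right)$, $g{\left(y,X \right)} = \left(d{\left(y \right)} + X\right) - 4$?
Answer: $0$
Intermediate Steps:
$g{\left(y,X \right)} = -2 + X$ ($g{\left(y,X \right)} = \left(2 + X\right) - 4 = -2 + X$)
$n{\left(T \right)} = 3 T$
$K = 0$ ($K = \sqrt{-5 + 5} \left(0 - 7\right) = \sqrt{0} \left(0 - 7\right) = 0 \left(-7\right) = 0$)
$- 27 n{\left(-2 \right)} K = - 27 \cdot 3 \left(-2\right) 0 = \left(-27\right) \left(-6\right) 0 = 162 \cdot 0 = 0$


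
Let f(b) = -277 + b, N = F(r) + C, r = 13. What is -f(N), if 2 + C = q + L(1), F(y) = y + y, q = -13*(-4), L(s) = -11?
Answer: 212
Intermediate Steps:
q = 52
F(y) = 2*y
C = 39 (C = -2 + (52 - 11) = -2 + 41 = 39)
N = 65 (N = 2*13 + 39 = 26 + 39 = 65)
-f(N) = -(-277 + 65) = -1*(-212) = 212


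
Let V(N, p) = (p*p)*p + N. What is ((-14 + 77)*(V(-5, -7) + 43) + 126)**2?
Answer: 364389921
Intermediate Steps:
V(N, p) = N + p**3 (V(N, p) = p**2*p + N = p**3 + N = N + p**3)
((-14 + 77)*(V(-5, -7) + 43) + 126)**2 = ((-14 + 77)*((-5 + (-7)**3) + 43) + 126)**2 = (63*((-5 - 343) + 43) + 126)**2 = (63*(-348 + 43) + 126)**2 = (63*(-305) + 126)**2 = (-19215 + 126)**2 = (-19089)**2 = 364389921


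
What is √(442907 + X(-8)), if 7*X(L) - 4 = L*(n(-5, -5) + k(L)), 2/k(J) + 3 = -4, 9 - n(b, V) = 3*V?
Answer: √21701143/7 ≈ 665.49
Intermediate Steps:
n(b, V) = 9 - 3*V
k(J) = -2/7 (k(J) = 2/(-3 - 4) = 2/(-7) = 2*(-⅐) = -2/7)
X(L) = 4/7 + 166*L/49 (X(L) = 4/7 + (L*((9 - 3*(-5)) - 2/7))/7 = 4/7 + (L*((9 + 15) - 2/7))/7 = 4/7 + (L*(24 - 2/7))/7 = 4/7 + (L*(166/7))/7 = 4/7 + (166*L/7)/7 = 4/7 + 166*L/49)
√(442907 + X(-8)) = √(442907 + (4/7 + (166/49)*(-8))) = √(442907 + (4/7 - 1328/49)) = √(442907 - 1300/49) = √(21701143/49) = √21701143/7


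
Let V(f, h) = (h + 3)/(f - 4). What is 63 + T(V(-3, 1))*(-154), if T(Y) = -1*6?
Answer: 987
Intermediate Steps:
V(f, h) = (3 + h)/(-4 + f)
T(Y) = -6
63 + T(V(-3, 1))*(-154) = 63 - 6*(-154) = 63 + 924 = 987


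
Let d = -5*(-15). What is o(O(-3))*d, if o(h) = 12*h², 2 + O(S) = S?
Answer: 22500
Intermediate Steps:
O(S) = -2 + S
d = 75
o(O(-3))*d = (12*(-2 - 3)²)*75 = (12*(-5)²)*75 = (12*25)*75 = 300*75 = 22500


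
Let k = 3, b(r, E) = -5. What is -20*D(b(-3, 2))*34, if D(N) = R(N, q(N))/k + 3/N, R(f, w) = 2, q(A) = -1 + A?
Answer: -136/3 ≈ -45.333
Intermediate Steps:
D(N) = ⅔ + 3/N (D(N) = 2/3 + 3/N = 2*(⅓) + 3/N = ⅔ + 3/N)
-20*D(b(-3, 2))*34 = -20*(⅔ + 3/(-5))*34 = -20*(⅔ + 3*(-⅕))*34 = -20*(⅔ - ⅗)*34 = -20*1/15*34 = -4/3*34 = -136/3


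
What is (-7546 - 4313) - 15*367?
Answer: -17364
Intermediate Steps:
(-7546 - 4313) - 15*367 = -11859 - 5505 = -17364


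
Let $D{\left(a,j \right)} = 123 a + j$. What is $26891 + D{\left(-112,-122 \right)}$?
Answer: $12993$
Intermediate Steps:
$D{\left(a,j \right)} = j + 123 a$
$26891 + D{\left(-112,-122 \right)} = 26891 + \left(-122 + 123 \left(-112\right)\right) = 26891 - 13898 = 12993$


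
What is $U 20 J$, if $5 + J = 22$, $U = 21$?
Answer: $7140$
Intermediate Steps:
$J = 17$ ($J = -5 + 22 = 17$)
$U 20 J = 21 \cdot 20 \cdot 17 = 420 \cdot 17 = 7140$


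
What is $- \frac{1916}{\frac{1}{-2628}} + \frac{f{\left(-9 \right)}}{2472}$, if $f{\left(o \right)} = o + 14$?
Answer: $\frac{12447133061}{2472} \approx 5.0352 \cdot 10^{6}$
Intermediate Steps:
$f{\left(o \right)} = 14 + o$
$- \frac{1916}{\frac{1}{-2628}} + \frac{f{\left(-9 \right)}}{2472} = - \frac{1916}{\frac{1}{-2628}} + \frac{14 - 9}{2472} = - \frac{1916}{- \frac{1}{2628}} + 5 \cdot \frac{1}{2472} = \left(-1916\right) \left(-2628\right) + \frac{5}{2472} = 5035248 + \frac{5}{2472} = \frac{12447133061}{2472}$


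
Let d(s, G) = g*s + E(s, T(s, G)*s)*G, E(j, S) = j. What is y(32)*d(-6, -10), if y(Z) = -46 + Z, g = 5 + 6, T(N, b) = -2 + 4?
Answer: 84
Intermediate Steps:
T(N, b) = 2
g = 11
d(s, G) = 11*s + G*s (d(s, G) = 11*s + s*G = 11*s + G*s)
y(32)*d(-6, -10) = (-46 + 32)*(-6*(11 - 10)) = -(-84) = -14*(-6) = 84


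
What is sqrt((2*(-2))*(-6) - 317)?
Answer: I*sqrt(293) ≈ 17.117*I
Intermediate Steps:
sqrt((2*(-2))*(-6) - 317) = sqrt(-4*(-6) - 317) = sqrt(24 - 317) = sqrt(-293) = I*sqrt(293)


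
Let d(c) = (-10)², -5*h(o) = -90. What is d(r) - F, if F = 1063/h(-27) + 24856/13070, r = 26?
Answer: 4592591/117630 ≈ 39.043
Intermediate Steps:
h(o) = 18 (h(o) = -⅕*(-90) = 18)
d(c) = 100
F = 7170409/117630 (F = 1063/18 + 24856/13070 = 1063*(1/18) + 24856*(1/13070) = 1063/18 + 12428/6535 = 7170409/117630 ≈ 60.957)
d(r) - F = 100 - 1*7170409/117630 = 100 - 7170409/117630 = 4592591/117630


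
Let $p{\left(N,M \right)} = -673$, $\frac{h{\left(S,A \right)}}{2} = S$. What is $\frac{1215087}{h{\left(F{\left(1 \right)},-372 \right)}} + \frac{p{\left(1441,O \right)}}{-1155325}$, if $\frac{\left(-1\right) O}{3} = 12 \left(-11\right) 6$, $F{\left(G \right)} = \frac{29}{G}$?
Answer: $\frac{1403820427309}{67008850} \approx 20950.0$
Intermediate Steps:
$O = 2376$ ($O = - 3 \cdot 12 \left(-11\right) 6 = - 3 \left(\left(-132\right) 6\right) = \left(-3\right) \left(-792\right) = 2376$)
$h{\left(S,A \right)} = 2 S$
$\frac{1215087}{h{\left(F{\left(1 \right)},-372 \right)}} + \frac{p{\left(1441,O \right)}}{-1155325} = \frac{1215087}{2 \cdot \frac{29}{1}} - \frac{673}{-1155325} = \frac{1215087}{2 \cdot 29 \cdot 1} - - \frac{673}{1155325} = \frac{1215087}{2 \cdot 29} + \frac{673}{1155325} = \frac{1215087}{58} + \frac{673}{1155325} = \frac{1403820427309}{67008850}$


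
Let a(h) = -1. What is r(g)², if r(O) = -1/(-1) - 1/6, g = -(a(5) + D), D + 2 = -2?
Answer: 25/36 ≈ 0.69444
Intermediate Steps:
D = -4 (D = -2 - 2 = -4)
g = 5 (g = -(-1 - 4) = -1*(-5) = 5)
r(O) = ⅚ (r(O) = -1*(-1) - 1*⅙ = 1 - ⅙ = ⅚)
r(g)² = (⅚)² = 25/36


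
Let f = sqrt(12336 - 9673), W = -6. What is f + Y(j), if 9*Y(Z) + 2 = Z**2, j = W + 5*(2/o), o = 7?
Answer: 926/441 + sqrt(2663) ≈ 53.704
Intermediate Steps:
j = -32/7 (j = -6 + 5*(2/7) = -6 + 10/7 = -32/7 ≈ -4.5714)
f = sqrt(2663) ≈ 51.604
Y(Z) = -2/9 + Z**2/9
f + Y(j) = sqrt(2663) + (-2/9 + (-32/7)**2/9) = sqrt(2663) + (-2/9 + (1/9)*(1024/49)) = sqrt(2663) + (-2/9 + 1024/441) = sqrt(2663) + 926/441 = 926/441 + sqrt(2663)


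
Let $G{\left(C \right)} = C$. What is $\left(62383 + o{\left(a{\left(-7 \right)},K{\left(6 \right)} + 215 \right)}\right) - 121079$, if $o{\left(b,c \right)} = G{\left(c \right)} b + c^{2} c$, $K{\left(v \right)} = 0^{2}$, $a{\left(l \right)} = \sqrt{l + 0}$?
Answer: $9879679 + 215 i \sqrt{7} \approx 9.8797 \cdot 10^{6} + 568.84 i$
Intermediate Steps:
$a{\left(l \right)} = \sqrt{l}$
$K{\left(v \right)} = 0$
$o{\left(b,c \right)} = c^{3} + b c$ ($o{\left(b,c \right)} = c b + c^{2} c = b c + c^{3} = c^{3} + b c$)
$\left(62383 + o{\left(a{\left(-7 \right)},K{\left(6 \right)} + 215 \right)}\right) - 121079 = \left(62383 + \left(0 + 215\right) \left(\sqrt{-7} + \left(0 + 215\right)^{2}\right)\right) - 121079 = \left(62383 + 215 \left(i \sqrt{7} + 215^{2}\right)\right) - 121079 = \left(62383 + 215 \left(i \sqrt{7} + 46225\right)\right) - 121079 = \left(62383 + 215 \left(46225 + i \sqrt{7}\right)\right) - 121079 = \left(62383 + \left(9938375 + 215 i \sqrt{7}\right)\right) - 121079 = \left(10000758 + 215 i \sqrt{7}\right) - 121079 = 9879679 + 215 i \sqrt{7}$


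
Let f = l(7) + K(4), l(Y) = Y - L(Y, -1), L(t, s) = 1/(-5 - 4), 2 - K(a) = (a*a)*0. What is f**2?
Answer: 6724/81 ≈ 83.012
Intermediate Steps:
K(a) = 2 (K(a) = 2 - a*a*0 = 2 - a**2*0 = 2 - 1*0 = 2 + 0 = 2)
L(t, s) = -1/9 (L(t, s) = 1/(-9) = -1/9)
l(Y) = 1/9 + Y (l(Y) = Y - 1*(-1/9) = Y + 1/9 = 1/9 + Y)
f = 82/9 (f = (1/9 + 7) + 2 = 64/9 + 2 = 82/9 ≈ 9.1111)
f**2 = (82/9)**2 = 6724/81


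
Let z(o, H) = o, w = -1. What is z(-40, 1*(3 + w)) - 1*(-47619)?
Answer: 47579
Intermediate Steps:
z(-40, 1*(3 + w)) - 1*(-47619) = -40 - 1*(-47619) = -40 + 47619 = 47579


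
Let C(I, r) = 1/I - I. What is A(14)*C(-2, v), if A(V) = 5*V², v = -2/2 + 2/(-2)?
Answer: 1470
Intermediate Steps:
v = -2 (v = -2*½ + 2*(-½) = -1 - 1 = -2)
A(14)*C(-2, v) = (5*14²)*(1/(-2) - 1*(-2)) = (5*196)*(-½ + 2) = 980*(3/2) = 1470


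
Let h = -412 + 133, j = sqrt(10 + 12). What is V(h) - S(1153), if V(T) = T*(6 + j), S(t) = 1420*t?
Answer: -1638934 - 279*sqrt(22) ≈ -1.6402e+6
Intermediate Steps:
j = sqrt(22) ≈ 4.6904
h = -279
V(T) = T*(6 + sqrt(22))
V(h) - S(1153) = -279*(6 + sqrt(22)) - 1420*1153 = (-1674 - 279*sqrt(22)) - 1*1637260 = (-1674 - 279*sqrt(22)) - 1637260 = -1638934 - 279*sqrt(22)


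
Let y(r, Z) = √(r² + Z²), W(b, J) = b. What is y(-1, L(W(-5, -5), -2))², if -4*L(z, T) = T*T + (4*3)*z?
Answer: 197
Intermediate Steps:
L(z, T) = -3*z - T²/4 (L(z, T) = -(T*T + (4*3)*z)/4 = -(T² + 12*z)/4 = -3*z - T²/4)
y(r, Z) = √(Z² + r²)
y(-1, L(W(-5, -5), -2))² = (√((-3*(-5) - ¼*(-2)²)² + (-1)²))² = (√((15 - ¼*4)² + 1))² = (√((15 - 1)² + 1))² = (√(14² + 1))² = (√(196 + 1))² = (√197)² = 197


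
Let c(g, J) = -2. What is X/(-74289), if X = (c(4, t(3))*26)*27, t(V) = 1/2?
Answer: 468/24763 ≈ 0.018899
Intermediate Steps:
t(V) = ½
X = -1404 (X = -2*26*27 = -52*27 = -1404)
X/(-74289) = -1404/(-74289) = -1404*(-1/74289) = 468/24763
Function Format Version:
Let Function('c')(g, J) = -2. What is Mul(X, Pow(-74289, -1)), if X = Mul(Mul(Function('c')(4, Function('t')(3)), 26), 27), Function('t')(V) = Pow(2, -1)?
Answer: Rational(468, 24763) ≈ 0.018899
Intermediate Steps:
Function('t')(V) = Rational(1, 2)
X = -1404 (X = Mul(Mul(-2, 26), 27) = Mul(-52, 27) = -1404)
Mul(X, Pow(-74289, -1)) = Mul(-1404, Pow(-74289, -1)) = Mul(-1404, Rational(-1, 74289)) = Rational(468, 24763)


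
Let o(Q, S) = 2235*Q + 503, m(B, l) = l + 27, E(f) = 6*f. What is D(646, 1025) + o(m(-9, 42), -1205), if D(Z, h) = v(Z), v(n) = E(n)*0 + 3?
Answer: 154721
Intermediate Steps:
v(n) = 3 (v(n) = (6*n)*0 + 3 = 0 + 3 = 3)
m(B, l) = 27 + l
D(Z, h) = 3
o(Q, S) = 503 + 2235*Q
D(646, 1025) + o(m(-9, 42), -1205) = 3 + (503 + 2235*(27 + 42)) = 3 + (503 + 2235*69) = 3 + (503 + 154215) = 3 + 154718 = 154721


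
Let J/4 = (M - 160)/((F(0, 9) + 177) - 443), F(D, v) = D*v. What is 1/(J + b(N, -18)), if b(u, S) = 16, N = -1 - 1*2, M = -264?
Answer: 133/2976 ≈ 0.044691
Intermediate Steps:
N = -3 (N = -1 - 2 = -3)
J = 848/133 (J = 4*((-264 - 160)/((0*9 + 177) - 443)) = 4*(-424/((0 + 177) - 443)) = 4*(-424/(177 - 443)) = 4*(-424/(-266)) = 4*(-424*(-1/266)) = 4*(212/133) = 848/133 ≈ 6.3759)
1/(J + b(N, -18)) = 1/(848/133 + 16) = 1/(2976/133) = 133/2976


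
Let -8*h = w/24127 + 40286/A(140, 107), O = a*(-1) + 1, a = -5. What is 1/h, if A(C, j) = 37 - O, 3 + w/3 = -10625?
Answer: -2991748/485495959 ≈ -0.0061622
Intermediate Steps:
w = -31884 (w = -9 + 3*(-10625) = -9 - 31875 = -31884)
O = 6 (O = -5*(-1) + 1 = 5 + 1 = 6)
A(C, j) = 31 (A(C, j) = 37 - 1*6 = 37 - 6 = 31)
h = -485495959/2991748 (h = -(-31884/24127 + 40286/31)/8 = -⅛*970991918/747937 = -485495959/2991748 ≈ -162.28)
1/h = 1/(-485495959/2991748) = -2991748/485495959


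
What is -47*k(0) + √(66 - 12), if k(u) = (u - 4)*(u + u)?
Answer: 3*√6 ≈ 7.3485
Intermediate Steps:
k(u) = 2*u*(-4 + u) (k(u) = (-4 + u)*(2*u) = 2*u*(-4 + u))
-47*k(0) + √(66 - 12) = -94*0*(-4 + 0) + √(66 - 12) = -94*0*(-4) + √54 = -47*0 + 3*√6 = 0 + 3*√6 = 3*√6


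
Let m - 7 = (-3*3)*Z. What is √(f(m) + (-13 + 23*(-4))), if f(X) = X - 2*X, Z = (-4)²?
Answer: 4*√2 ≈ 5.6569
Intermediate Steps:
Z = 16
m = -137 (m = 7 - 3*3*16 = 7 - 9*16 = 7 - 144 = -137)
f(X) = -X
√(f(m) + (-13 + 23*(-4))) = √(-1*(-137) + (-13 + 23*(-4))) = √(137 + (-13 - 92)) = √(137 - 105) = √32 = 4*√2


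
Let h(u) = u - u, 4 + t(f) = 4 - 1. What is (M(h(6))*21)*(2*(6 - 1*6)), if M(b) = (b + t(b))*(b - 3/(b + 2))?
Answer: 0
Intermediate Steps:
t(f) = -1 (t(f) = -4 + (4 - 1) = -4 + 3 = -1)
h(u) = 0
M(b) = (-1 + b)*(b - 3/(2 + b)) (M(b) = (b - 1)*(b - 3/(b + 2)) = (-1 + b)*(b - 3/(2 + b)))
(M(h(6))*21)*(2*(6 - 1*6)) = (((3 + 0² + 0³ - 5*0)/(2 + 0))*21)*(2*(6 - 1*6)) = (((3 + 0 + 0 + 0)/2)*21)*(2*(6 - 6)) = (((½)*3)*21)*(2*0) = ((3/2)*21)*0 = (63/2)*0 = 0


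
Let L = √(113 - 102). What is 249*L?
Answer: 249*√11 ≈ 825.84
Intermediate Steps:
L = √11 ≈ 3.3166
249*L = 249*√11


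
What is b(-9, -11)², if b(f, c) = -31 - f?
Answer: 484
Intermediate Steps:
b(-9, -11)² = (-31 - 1*(-9))² = (-31 + 9)² = (-22)² = 484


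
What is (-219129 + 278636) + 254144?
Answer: 313651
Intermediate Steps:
(-219129 + 278636) + 254144 = 59507 + 254144 = 313651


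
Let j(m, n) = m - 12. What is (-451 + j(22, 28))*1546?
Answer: -681786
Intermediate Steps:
j(m, n) = -12 + m
(-451 + j(22, 28))*1546 = (-451 + (-12 + 22))*1546 = (-451 + 10)*1546 = -441*1546 = -681786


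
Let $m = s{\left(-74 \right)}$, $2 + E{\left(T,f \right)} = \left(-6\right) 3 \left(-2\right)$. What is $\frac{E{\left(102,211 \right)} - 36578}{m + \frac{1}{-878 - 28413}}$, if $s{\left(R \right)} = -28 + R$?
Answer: $\frac{1070410304}{2987683} \approx 358.27$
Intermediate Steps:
$E{\left(T,f \right)} = 34$ ($E{\left(T,f \right)} = -2 + \left(-6\right) 3 \left(-2\right) = -2 - -36 = -2 + 36 = 34$)
$m = -102$ ($m = -28 - 74 = -102$)
$\frac{E{\left(102,211 \right)} - 36578}{m + \frac{1}{-878 - 28413}} = \frac{34 - 36578}{-102 + \frac{1}{-878 - 28413}} = \frac{34 - 36578}{-102 + \frac{1}{-29291}} = \frac{34 - 36578}{-102 - \frac{1}{29291}} = - \frac{36544}{- \frac{2987683}{29291}} = \left(-36544\right) \left(- \frac{29291}{2987683}\right) = \frac{1070410304}{2987683}$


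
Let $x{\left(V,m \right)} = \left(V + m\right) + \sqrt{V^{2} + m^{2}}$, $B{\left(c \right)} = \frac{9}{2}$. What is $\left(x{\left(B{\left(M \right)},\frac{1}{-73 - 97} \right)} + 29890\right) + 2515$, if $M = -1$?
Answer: $\frac{2754807}{85} + \frac{\sqrt{585226}}{170} \approx 32414.0$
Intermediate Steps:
$B{\left(c \right)} = \frac{9}{2}$ ($B{\left(c \right)} = 9 \cdot \frac{1}{2} = \frac{9}{2}$)
$x{\left(V,m \right)} = V + m + \sqrt{V^{2} + m^{2}}$
$\left(x{\left(B{\left(M \right)},\frac{1}{-73 - 97} \right)} + 29890\right) + 2515 = \left(\left(\frac{9}{2} + \frac{1}{-73 - 97} + \sqrt{\left(\frac{9}{2}\right)^{2} + \left(\frac{1}{-73 - 97}\right)^{2}}\right) + 29890\right) + 2515 = \left(\left(\frac{9}{2} + \frac{1}{-170} + \sqrt{\frac{81}{4} + \left(\frac{1}{-170}\right)^{2}}\right) + 29890\right) + 2515 = \left(\left(\frac{9}{2} - \frac{1}{170} + \sqrt{\frac{81}{4} + \left(- \frac{1}{170}\right)^{2}}\right) + 29890\right) + 2515 = \left(\left(\frac{9}{2} - \frac{1}{170} + \sqrt{\frac{81}{4} + \frac{1}{28900}}\right) + 29890\right) + 2515 = \left(\left(\frac{9}{2} - \frac{1}{170} + \sqrt{\frac{292613}{14450}}\right) + 29890\right) + 2515 = \left(\left(\frac{9}{2} - \frac{1}{170} + \frac{\sqrt{585226}}{170}\right) + 29890\right) + 2515 = \left(\left(\frac{382}{85} + \frac{\sqrt{585226}}{170}\right) + 29890\right) + 2515 = \left(\frac{2541032}{85} + \frac{\sqrt{585226}}{170}\right) + 2515 = \frac{2754807}{85} + \frac{\sqrt{585226}}{170}$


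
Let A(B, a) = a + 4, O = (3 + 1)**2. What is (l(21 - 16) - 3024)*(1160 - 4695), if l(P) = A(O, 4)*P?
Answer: 10548440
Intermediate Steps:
O = 16 (O = 4**2 = 16)
A(B, a) = 4 + a
l(P) = 8*P (l(P) = (4 + 4)*P = 8*P)
(l(21 - 16) - 3024)*(1160 - 4695) = (8*(21 - 16) - 3024)*(1160 - 4695) = (8*5 - 3024)*(-3535) = (40 - 3024)*(-3535) = -2984*(-3535) = 10548440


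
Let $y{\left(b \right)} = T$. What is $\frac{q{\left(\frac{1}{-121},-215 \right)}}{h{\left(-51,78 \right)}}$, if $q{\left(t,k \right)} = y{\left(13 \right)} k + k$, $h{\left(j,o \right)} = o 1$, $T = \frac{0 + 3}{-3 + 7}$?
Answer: $- \frac{1505}{312} \approx -4.8237$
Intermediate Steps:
$T = \frac{3}{4} \approx 0.75$
$y{\left(b \right)} = \frac{3}{4}$
$h{\left(j,o \right)} = o$
$q{\left(t,k \right)} = \frac{7 k}{4}$ ($q{\left(t,k \right)} = \frac{3 k}{4} + k = \frac{7 k}{4}$)
$\frac{q{\left(\frac{1}{-121},-215 \right)}}{h{\left(-51,78 \right)}} = \frac{\frac{7}{4} \left(-215\right)}{78} = \left(- \frac{1505}{4}\right) \frac{1}{78} = - \frac{1505}{312}$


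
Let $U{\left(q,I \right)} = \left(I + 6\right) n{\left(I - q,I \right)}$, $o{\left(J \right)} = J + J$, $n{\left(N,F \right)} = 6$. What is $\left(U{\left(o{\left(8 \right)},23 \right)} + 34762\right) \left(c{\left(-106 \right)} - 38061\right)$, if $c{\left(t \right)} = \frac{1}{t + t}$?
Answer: $- \frac{70474060822}{53} \approx -1.3297 \cdot 10^{9}$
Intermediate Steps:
$c{\left(t \right)} = \frac{1}{2 t}$
$o{\left(J \right)} = 2 J$
$U{\left(q,I \right)} = 36 + 6 I$ ($U{\left(q,I \right)} = \left(I + 6\right) 6 = \left(6 + I\right) 6 = 36 + 6 I$)
$\left(U{\left(o{\left(8 \right)},23 \right)} + 34762\right) \left(c{\left(-106 \right)} - 38061\right) = \left(\left(36 + 6 \cdot 23\right) + 34762\right) \left(\frac{1}{2 \left(-106\right)} - 38061\right) = \left(\left(36 + 138\right) + 34762\right) \left(\frac{1}{2} \left(- \frac{1}{106}\right) - 38061\right) = \left(174 + 34762\right) \left(- \frac{1}{212} - 38061\right) = 34936 \left(- \frac{8068933}{212}\right) = - \frac{70474060822}{53}$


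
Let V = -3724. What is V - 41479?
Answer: -45203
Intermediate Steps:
V - 41479 = -3724 - 41479 = -45203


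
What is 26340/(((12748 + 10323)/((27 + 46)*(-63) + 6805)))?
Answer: 58106040/23071 ≈ 2518.6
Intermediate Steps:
26340/(((12748 + 10323)/((27 + 46)*(-63) + 6805))) = 26340/((23071/(73*(-63) + 6805))) = 26340/((23071/(-4599 + 6805))) = 26340/((23071/2206)) = 26340/((23071*(1/2206))) = 26340/(23071/2206) = 26340*(2206/23071) = 58106040/23071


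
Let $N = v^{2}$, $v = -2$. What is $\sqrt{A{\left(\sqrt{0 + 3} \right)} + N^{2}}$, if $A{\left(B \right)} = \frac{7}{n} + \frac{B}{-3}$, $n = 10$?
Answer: $\frac{\sqrt{15030 - 300 \sqrt{3}}}{30} \approx 4.0153$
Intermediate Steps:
$A{\left(B \right)} = \frac{7}{10} - \frac{B}{3}$ ($A{\left(B \right)} = \frac{7}{10} + \frac{B}{-3} = 7 \cdot \frac{1}{10} + B \left(- \frac{1}{3}\right) = \frac{7}{10} - \frac{B}{3}$)
$N = 4$ ($N = \left(-2\right)^{2} = 4$)
$\sqrt{A{\left(\sqrt{0 + 3} \right)} + N^{2}} = \sqrt{\left(\frac{7}{10} - \frac{\sqrt{0 + 3}}{3}\right) + 4^{2}} = \sqrt{\left(\frac{7}{10} - \frac{\sqrt{3}}{3}\right) + 16} = \sqrt{\frac{167}{10} - \frac{\sqrt{3}}{3}}$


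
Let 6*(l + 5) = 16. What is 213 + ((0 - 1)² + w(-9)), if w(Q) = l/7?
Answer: 641/3 ≈ 213.67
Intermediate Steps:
l = -7/3 (l = -5 + (⅙)*16 = -5 + 8/3 = -7/3 ≈ -2.3333)
w(Q) = -⅓ (w(Q) = -7/3/7 = -7/3*⅐ = -⅓)
213 + ((0 - 1)² + w(-9)) = 213 + ((0 - 1)² - ⅓) = 213 + ((-1)² - ⅓) = 213 + (1 - ⅓) = 213 + ⅔ = 641/3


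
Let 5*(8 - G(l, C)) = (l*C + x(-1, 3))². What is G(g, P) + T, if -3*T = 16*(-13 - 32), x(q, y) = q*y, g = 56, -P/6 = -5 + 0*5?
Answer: -2811089/5 ≈ -5.6222e+5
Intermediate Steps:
P = 30 (P = -6*(-5 + 0*5) = -6*(-5 + 0) = -6*(-5) = 30)
T = 240 (T = -16*(-13 - 32)/3 = -16*(-45)/3 = -⅓*(-720) = 240)
G(l, C) = 8 - (-3 + C*l)²/5 (G(l, C) = 8 - (l*C - 1*3)²/5 = 8 - (C*l - 3)²/5 = 8 - (-3 + C*l)²/5)
G(g, P) + T = (8 - (-3 + 30*56)²/5) + 240 = (8 - (-3 + 1680)²/5) + 240 = (8 - ⅕*1677²) + 240 = (8 - ⅕*2812329) + 240 = (8 - 2812329/5) + 240 = -2812289/5 + 240 = -2811089/5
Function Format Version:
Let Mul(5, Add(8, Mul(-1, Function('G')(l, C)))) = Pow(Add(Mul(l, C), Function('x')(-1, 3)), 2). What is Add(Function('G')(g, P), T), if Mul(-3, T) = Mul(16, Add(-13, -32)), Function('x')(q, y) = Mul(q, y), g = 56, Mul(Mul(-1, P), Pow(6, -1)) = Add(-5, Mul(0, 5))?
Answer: Rational(-2811089, 5) ≈ -5.6222e+5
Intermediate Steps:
P = 30 (P = Mul(-6, Add(-5, Mul(0, 5))) = Mul(-6, Add(-5, 0)) = Mul(-6, -5) = 30)
T = 240 (T = Mul(Rational(-1, 3), Mul(16, Add(-13, -32))) = Mul(Rational(-1, 3), Mul(16, -45)) = Mul(Rational(-1, 3), -720) = 240)
Function('G')(l, C) = Add(8, Mul(Rational(-1, 5), Pow(Add(-3, Mul(C, l)), 2))) (Function('G')(l, C) = Add(8, Mul(Rational(-1, 5), Pow(Add(Mul(l, C), Mul(-1, 3)), 2))) = Add(8, Mul(Rational(-1, 5), Pow(Add(Mul(C, l), -3), 2))) = Add(8, Mul(Rational(-1, 5), Pow(Add(-3, Mul(C, l)), 2))))
Add(Function('G')(g, P), T) = Add(Add(8, Mul(Rational(-1, 5), Pow(Add(-3, Mul(30, 56)), 2))), 240) = Add(Add(8, Mul(Rational(-1, 5), Pow(Add(-3, 1680), 2))), 240) = Add(Add(8, Mul(Rational(-1, 5), Pow(1677, 2))), 240) = Add(Add(8, Mul(Rational(-1, 5), 2812329)), 240) = Add(Add(8, Rational(-2812329, 5)), 240) = Add(Rational(-2812289, 5), 240) = Rational(-2811089, 5)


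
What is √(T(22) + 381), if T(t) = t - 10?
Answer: √393 ≈ 19.824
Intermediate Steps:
T(t) = -10 + t
√(T(22) + 381) = √((-10 + 22) + 381) = √(12 + 381) = √393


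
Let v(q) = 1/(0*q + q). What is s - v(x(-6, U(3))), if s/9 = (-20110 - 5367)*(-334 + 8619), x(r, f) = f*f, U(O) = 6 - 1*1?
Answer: -47492312626/25 ≈ -1.8997e+9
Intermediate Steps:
U(O) = 5 (U(O) = 6 - 1 = 5)
x(r, f) = f**2
v(q) = 1/q (v(q) = 1/(0 + q) = 1/q)
s = -1899692505 (s = 9*((-20110 - 5367)*(-334 + 8619)) = 9*(-25477*8285) = 9*(-211076945) = -1899692505)
s - v(x(-6, U(3))) = -1899692505 - 1/(5**2) = -1899692505 - 1/25 = -47492312626/25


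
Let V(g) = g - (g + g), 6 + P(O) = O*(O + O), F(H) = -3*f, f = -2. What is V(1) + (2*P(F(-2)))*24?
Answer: 3167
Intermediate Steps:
F(H) = 6 (F(H) = -3*(-2) = 6)
P(O) = -6 + 2*O² (P(O) = -6 + O*(O + O) = -6 + O*(2*O) = -6 + 2*O²)
V(g) = -g (V(g) = g - 2*g = -g)
V(1) + (2*P(F(-2)))*24 = -1*1 + (2*(-6 + 2*6²))*24 = -1 + (2*(-6 + 2*36))*24 = -1 + (2*(-6 + 72))*24 = -1 + (2*66)*24 = -1 + 132*24 = -1 + 3168 = 3167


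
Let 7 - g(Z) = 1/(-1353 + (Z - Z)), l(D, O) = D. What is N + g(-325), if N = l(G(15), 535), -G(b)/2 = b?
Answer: -31118/1353 ≈ -22.999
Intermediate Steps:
G(b) = -2*b
N = -30 (N = -2*15 = -30)
g(Z) = 9472/1353 (g(Z) = 7 - 1/(-1353 + (Z - Z)) = 7 - 1/(-1353 + 0) = 7 - 1/(-1353) = 7 - 1*(-1/1353) = 7 + 1/1353 = 9472/1353)
N + g(-325) = -30 + 9472/1353 = -31118/1353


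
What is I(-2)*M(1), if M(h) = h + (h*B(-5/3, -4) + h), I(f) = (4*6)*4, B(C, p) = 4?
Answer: 576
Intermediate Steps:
I(f) = 96 (I(f) = 24*4 = 96)
M(h) = 6*h (M(h) = h + (h*4 + h) = h + (4*h + h) = h + 5*h = 6*h)
I(-2)*M(1) = 96*(6*1) = 96*6 = 576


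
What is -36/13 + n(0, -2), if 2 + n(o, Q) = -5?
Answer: -127/13 ≈ -9.7692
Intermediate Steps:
n(o, Q) = -7 (n(o, Q) = -2 - 5 = -7)
-36/13 + n(0, -2) = -36/13 - 7 = -127/13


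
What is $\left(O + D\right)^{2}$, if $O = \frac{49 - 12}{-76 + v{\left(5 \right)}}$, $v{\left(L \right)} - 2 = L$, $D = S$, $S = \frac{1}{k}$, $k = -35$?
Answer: $\frac{1860496}{5832225} \approx 0.319$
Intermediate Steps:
$S = - \frac{1}{35}$ ($S = \frac{1}{-35} = - \frac{1}{35} \approx -0.028571$)
$D = - \frac{1}{35} \approx -0.028571$
$v{\left(L \right)} = 2 + L$
$O = - \frac{37}{69}$ ($O = \frac{49 - 12}{-76 + \left(2 + 5\right)} = \frac{37}{-76 + 7} = \frac{37}{-69} = 37 \left(- \frac{1}{69}\right) = - \frac{37}{69} \approx -0.53623$)
$\left(O + D\right)^{2} = \left(- \frac{37}{69} - \frac{1}{35}\right)^{2} = \left(- \frac{1364}{2415}\right)^{2} = \frac{1860496}{5832225}$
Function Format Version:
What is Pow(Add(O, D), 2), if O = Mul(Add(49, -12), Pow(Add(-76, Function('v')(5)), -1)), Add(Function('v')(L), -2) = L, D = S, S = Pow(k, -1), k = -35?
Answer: Rational(1860496, 5832225) ≈ 0.31900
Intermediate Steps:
S = Rational(-1, 35) (S = Pow(-35, -1) = Rational(-1, 35) ≈ -0.028571)
D = Rational(-1, 35) ≈ -0.028571
Function('v')(L) = Add(2, L)
O = Rational(-37, 69) (O = Mul(Add(49, -12), Pow(Add(-76, Add(2, 5)), -1)) = Mul(37, Pow(Add(-76, 7), -1)) = Mul(37, Pow(-69, -1)) = Mul(37, Rational(-1, 69)) = Rational(-37, 69) ≈ -0.53623)
Pow(Add(O, D), 2) = Pow(Add(Rational(-37, 69), Rational(-1, 35)), 2) = Pow(Rational(-1364, 2415), 2) = Rational(1860496, 5832225)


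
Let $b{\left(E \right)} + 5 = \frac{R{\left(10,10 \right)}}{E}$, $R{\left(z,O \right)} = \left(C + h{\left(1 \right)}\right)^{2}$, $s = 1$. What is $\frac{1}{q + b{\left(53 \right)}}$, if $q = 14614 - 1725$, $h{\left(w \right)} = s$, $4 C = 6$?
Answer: $\frac{212}{2731433} \approx 7.7615 \cdot 10^{-5}$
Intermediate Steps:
$C = \frac{3}{2}$ ($C = \frac{1}{4} \cdot 6 = \frac{3}{2} \approx 1.5$)
$h{\left(w \right)} = 1$
$R{\left(z,O \right)} = \frac{25}{4}$ ($R{\left(z,O \right)} = \left(\frac{3}{2} + 1\right)^{2} = \left(\frac{5}{2}\right)^{2} = \frac{25}{4}$)
$b{\left(E \right)} = -5 + \frac{25}{4 E}$
$q = 12889$ ($q = 14614 - 1725 = 12889$)
$\frac{1}{q + b{\left(53 \right)}} = \frac{1}{12889 - \left(5 - \frac{25}{4 \cdot 53}\right)} = \frac{1}{12889 + \left(-5 + \frac{25}{4} \cdot \frac{1}{53}\right)} = \frac{1}{12889 + \left(-5 + \frac{25}{212}\right)} = \frac{1}{12889 - \frac{1035}{212}} = \frac{1}{\frac{2731433}{212}} = \frac{212}{2731433}$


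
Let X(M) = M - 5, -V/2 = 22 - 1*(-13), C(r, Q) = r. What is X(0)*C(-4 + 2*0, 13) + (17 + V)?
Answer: -33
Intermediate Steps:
V = -70 (V = -2*(22 - 1*(-13)) = -2*(22 + 13) = -2*35 = -70)
X(M) = -5 + M
X(0)*C(-4 + 2*0, 13) + (17 + V) = (-5 + 0)*(-4 + 2*0) + (17 - 70) = -5*(-4 + 0) - 53 = -5*(-4) - 53 = 20 - 53 = -33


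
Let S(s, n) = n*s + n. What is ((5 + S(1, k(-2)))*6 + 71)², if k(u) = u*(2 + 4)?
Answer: 1849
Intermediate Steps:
k(u) = 6*u (k(u) = u*6 = 6*u)
S(s, n) = n + n*s
((5 + S(1, k(-2)))*6 + 71)² = ((5 + (6*(-2))*(1 + 1))*6 + 71)² = ((5 - 12*2)*6 + 71)² = ((5 - 24)*6 + 71)² = (-19*6 + 71)² = (-114 + 71)² = (-43)² = 1849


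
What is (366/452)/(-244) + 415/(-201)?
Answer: -375763/181704 ≈ -2.0680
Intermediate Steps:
(366/452)/(-244) + 415/(-201) = (366*(1/452))*(-1/244) + 415*(-1/201) = (183/226)*(-1/244) - 415/201 = -3/904 - 415/201 = -375763/181704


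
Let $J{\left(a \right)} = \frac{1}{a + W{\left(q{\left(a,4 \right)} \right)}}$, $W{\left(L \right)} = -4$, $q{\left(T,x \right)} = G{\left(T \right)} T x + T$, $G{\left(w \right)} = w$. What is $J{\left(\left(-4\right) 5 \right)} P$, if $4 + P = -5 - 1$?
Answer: $\frac{5}{12} \approx 0.41667$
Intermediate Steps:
$P = -10$ ($P = -4 - 6 = -10$)
$q{\left(T,x \right)} = T + x T^{2}$ ($q{\left(T,x \right)} = T T x + T = T^{2} x + T = x T^{2} + T = T + x T^{2}$)
$J{\left(a \right)} = \frac{1}{-4 + a}$ ($J{\left(a \right)} = \frac{1}{a - 4} = \frac{1}{-4 + a}$)
$J{\left(\left(-4\right) 5 \right)} P = \frac{1}{-4 - 20} \left(-10\right) = \frac{1}{-24} \left(-10\right) = \left(- \frac{1}{24}\right) \left(-10\right) = \frac{5}{12}$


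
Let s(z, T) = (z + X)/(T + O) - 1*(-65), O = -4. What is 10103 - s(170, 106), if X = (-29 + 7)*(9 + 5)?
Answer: 170669/17 ≈ 10039.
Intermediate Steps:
X = -308 (X = -22*14 = -308)
s(z, T) = 65 + (-308 + z)/(-4 + T) (s(z, T) = (z - 308)/(T - 4) - 1*(-65) = (-308 + z)/(-4 + T) + 65 = 65 + (-308 + z)/(-4 + T))
10103 - s(170, 106) = 10103 - (-568 + 170 + 65*106)/(-4 + 106) = 10103 - (-568 + 170 + 6890)/102 = 10103 - 6492/102 = 10103 - 1*1082/17 = 10103 - 1082/17 = 170669/17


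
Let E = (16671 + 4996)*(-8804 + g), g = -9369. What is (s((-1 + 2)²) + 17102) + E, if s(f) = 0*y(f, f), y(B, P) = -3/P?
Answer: -393737289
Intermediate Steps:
E = -393754391 (E = (16671 + 4996)*(-8804 - 9369) = 21667*(-18173) = -393754391)
s(f) = 0 (s(f) = 0*(-3/f) = 0)
(s((-1 + 2)²) + 17102) + E = (0 + 17102) - 393754391 = 17102 - 393754391 = -393737289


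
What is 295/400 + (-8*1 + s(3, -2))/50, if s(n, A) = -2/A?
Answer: 239/400 ≈ 0.59750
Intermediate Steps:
295/400 + (-8*1 + s(3, -2))/50 = 295/400 + (-8*1 - 2/(-2))/50 = 295*(1/400) + (-8 - 2*(-1/2))*(1/50) = 59/80 + (-8 + 1)*(1/50) = 59/80 - 7*1/50 = 59/80 - 7/50 = 239/400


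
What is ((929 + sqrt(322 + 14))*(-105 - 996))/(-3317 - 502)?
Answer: 340943/1273 + 1468*sqrt(21)/1273 ≈ 273.11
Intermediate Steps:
((929 + sqrt(322 + 14))*(-105 - 996))/(-3317 - 502) = ((929 + sqrt(336))*(-1101))/(-3819) = ((929 + 4*sqrt(21))*(-1101))*(-1/3819) = (-1022829 - 4404*sqrt(21))*(-1/3819) = 340943/1273 + 1468*sqrt(21)/1273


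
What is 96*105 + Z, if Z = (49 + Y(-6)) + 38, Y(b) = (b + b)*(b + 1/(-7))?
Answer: 71685/7 ≈ 10241.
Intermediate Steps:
Y(b) = 2*b*(-1/7 + b) (Y(b) = (2*b)*(b - 1/7) = (2*b)*(-1/7 + b) = 2*b*(-1/7 + b))
Z = 1125/7 (Z = (49 + (2/7)*(-6)*(-1 + 7*(-6))) + 38 = (49 + (2/7)*(-6)*(-1 - 42)) + 38 = (49 + (2/7)*(-6)*(-43)) + 38 = (49 + 516/7) + 38 = 859/7 + 38 = 1125/7 ≈ 160.71)
96*105 + Z = 96*105 + 1125/7 = 10080 + 1125/7 = 71685/7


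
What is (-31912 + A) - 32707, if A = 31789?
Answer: -32830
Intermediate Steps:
(-31912 + A) - 32707 = (-31912 + 31789) - 32707 = -123 - 32707 = -32830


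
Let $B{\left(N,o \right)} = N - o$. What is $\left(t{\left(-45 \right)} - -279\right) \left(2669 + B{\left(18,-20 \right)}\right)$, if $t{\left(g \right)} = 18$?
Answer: $803979$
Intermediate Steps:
$\left(t{\left(-45 \right)} - -279\right) \left(2669 + B{\left(18,-20 \right)}\right) = \left(18 - -279\right) \left(2669 + \left(18 - -20\right)\right) = \left(18 + 279\right) \left(2669 + \left(18 + 20\right)\right) = 297 \left(2669 + 38\right) = 297 \cdot 2707 = 803979$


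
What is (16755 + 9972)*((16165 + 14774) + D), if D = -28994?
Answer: 51984015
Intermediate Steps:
(16755 + 9972)*((16165 + 14774) + D) = (16755 + 9972)*((16165 + 14774) - 28994) = 26727*(30939 - 28994) = 26727*1945 = 51984015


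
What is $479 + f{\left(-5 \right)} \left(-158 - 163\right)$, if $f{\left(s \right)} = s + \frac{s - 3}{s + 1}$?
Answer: $1442$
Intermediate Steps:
$f{\left(s \right)} = s + \frac{-3 + s}{1 + s}$
$479 + f{\left(-5 \right)} \left(-158 - 163\right) = 479 + \frac{-3 + \left(-5\right)^{2} + 2 \left(-5\right)}{1 - 5} \left(-158 - 163\right) = 479 + \frac{-3 + 25 - 10}{-4} \left(-158 - 163\right) = 479 + \left(- \frac{1}{4}\right) 12 \left(-321\right) = 479 - -963 = 479 + 963 = 1442$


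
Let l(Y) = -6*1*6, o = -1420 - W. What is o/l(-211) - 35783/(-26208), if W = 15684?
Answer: 12487495/26208 ≈ 476.48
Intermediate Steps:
o = -17104 (o = -1420 - 1*15684 = -1420 - 15684 = -17104)
l(Y) = -36 (l(Y) = -6*6 = -36)
o/l(-211) - 35783/(-26208) = -17104/(-36) - 35783/(-26208) = -17104*(-1/36) - 35783*(-1/26208) = 4276/9 + 35783/26208 = 12487495/26208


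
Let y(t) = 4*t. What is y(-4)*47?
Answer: -752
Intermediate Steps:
y(-4)*47 = (4*(-4))*47 = -16*47 = -752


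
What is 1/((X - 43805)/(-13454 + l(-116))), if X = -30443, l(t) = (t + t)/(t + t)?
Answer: 13453/74248 ≈ 0.18119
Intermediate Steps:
l(t) = 1 (l(t) = (2*t)/((2*t)) = (2*t)*(1/(2*t)) = 1)
1/((X - 43805)/(-13454 + l(-116))) = 1/((-30443 - 43805)/(-13454 + 1)) = 1/(-74248/(-13453)) = 1/(-74248*(-1/13453)) = 1/(74248/13453) = 13453/74248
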